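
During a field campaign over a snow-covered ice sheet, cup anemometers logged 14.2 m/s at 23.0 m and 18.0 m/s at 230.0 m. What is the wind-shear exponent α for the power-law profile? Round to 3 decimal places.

Power law: V₂/V₁ = (z₂/z₁)^α ⇒ α = ln(V₂/V₁) / ln(z₂/z₁)
α = ln(18.0/14.2) / ln(230.0/23.0) = ln(1.2676) / ln(10.0000)
  = 0.23713 / 2.30259 = 0.10298

α ≈ 0.103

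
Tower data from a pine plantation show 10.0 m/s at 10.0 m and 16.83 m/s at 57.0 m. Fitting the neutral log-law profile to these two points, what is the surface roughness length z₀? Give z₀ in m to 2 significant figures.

z₀ ≈ 0.78 m

Log law: V(z) ∝ ln(z/z₀). With r = V₁/V₂ = 10.0/16.83 = 0.59418,
r · ln(z₂/z₀) = ln(z₁/z₀) ⇒ ln z₀ = (ln z₁ − r·ln z₂)/(1 − r)
ln z₀ = (2.30259 − 0.59418×4.04305) / 0.40582 = -0.2457
z₀ = exp(-0.2457) = 0.7822 m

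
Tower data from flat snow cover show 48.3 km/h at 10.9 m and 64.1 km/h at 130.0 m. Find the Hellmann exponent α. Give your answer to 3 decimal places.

α ≈ 0.114

Power law: V₂/V₁ = (z₂/z₁)^α ⇒ α = ln(V₂/V₁) / ln(z₂/z₁)
α = ln(64.1/48.3) / ln(130.0/10.9) = ln(1.3271) / ln(11.9266)
  = 0.28301 / 2.47877 = 0.11417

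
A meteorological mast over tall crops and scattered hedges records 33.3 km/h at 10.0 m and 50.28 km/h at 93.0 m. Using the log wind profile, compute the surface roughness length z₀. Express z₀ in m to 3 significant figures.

z₀ ≈ 0.126 m

Log law: V(z) ∝ ln(z/z₀). With r = V₁/V₂ = 33.3/50.28 = 0.66229,
r · ln(z₂/z₀) = ln(z₁/z₀) ⇒ ln z₀ = (ln z₁ − r·ln z₂)/(1 − r)
ln z₀ = (2.30259 − 0.66229×4.53260) / 0.33771 = -2.0708
z₀ = exp(-2.0708) = 0.1261 m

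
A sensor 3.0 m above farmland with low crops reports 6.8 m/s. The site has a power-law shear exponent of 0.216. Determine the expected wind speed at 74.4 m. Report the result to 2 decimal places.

13.61 m/s

Power-law profile: V₂ = V₁ · (z₂/z₁)^α
V₂ = 6.8 × (74.4/3.0)^0.216 = 6.8 × (24.8000)^0.216
    = 6.8 × 2.0008 = 13.6054 m/s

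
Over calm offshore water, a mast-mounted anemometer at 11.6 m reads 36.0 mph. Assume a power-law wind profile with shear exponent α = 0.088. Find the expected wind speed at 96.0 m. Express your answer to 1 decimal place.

Power-law profile: V₂ = V₁ · (z₂/z₁)^α
V₂ = 36.0 × (96.0/11.6)^0.088 = 36.0 × (8.2759)^0.088
    = 36.0 × 1.2044 = 43.3581 mph

43.4 mph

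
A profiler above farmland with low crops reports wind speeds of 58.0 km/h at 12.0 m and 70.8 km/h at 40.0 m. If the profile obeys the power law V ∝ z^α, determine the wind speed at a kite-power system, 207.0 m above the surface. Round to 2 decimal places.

92.96 km/h

First find α: α = ln(V₂/V₁)/ln(z₂/z₁) = ln(70.8/58.0)/ln(40.0/12.0) = 0.19942/1.20397 = 0.1656
Extrapolate from 40.0 m to 207.0 m: V₃ = 70.8 × (207.0/40.0)^0.1656 = 70.8 × 1.3129 = 92.9564 km/h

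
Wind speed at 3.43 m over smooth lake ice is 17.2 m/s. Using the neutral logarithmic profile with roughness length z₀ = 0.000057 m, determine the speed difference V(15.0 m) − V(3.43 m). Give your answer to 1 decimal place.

2.3 m/s

Log law: V₂ = V₁ · ln(z₂/z₀)/ln(z₁/z₀) = 17.2 × 12.4805/11.0050 = 19.5061 m/s
ΔV = 19.5061 − 17.2 = 2.3061 m/s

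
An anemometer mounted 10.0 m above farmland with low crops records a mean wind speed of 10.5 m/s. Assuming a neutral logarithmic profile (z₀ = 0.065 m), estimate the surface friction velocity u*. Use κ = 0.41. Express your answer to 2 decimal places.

Log law: V(z) = (u*/κ) · ln(z/z₀) ⇒ u* = κ · V / ln(z/z₀)
u* = 0.41 × 10.5 / ln(10.0/0.065) = 0.41 × 10.5 / 5.0360
   = 4.3050 / 5.0360 = 0.8549 m/s

u* ≈ 0.85 m/s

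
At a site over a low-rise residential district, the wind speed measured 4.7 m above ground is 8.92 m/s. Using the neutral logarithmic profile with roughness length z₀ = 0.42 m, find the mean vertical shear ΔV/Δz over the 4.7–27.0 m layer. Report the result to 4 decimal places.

0.2896 m/s/m

Log law: V₂ = V₁ · ln(z₂/z₀)/ln(z₁/z₀) = 8.92 × 4.1633/2.4151 = 15.3772 m/s
ΔV/Δz = (15.3772 − 8.92)/(27.0 − 4.7) = 6.4572/22.3000 = 0.28956 m/s/m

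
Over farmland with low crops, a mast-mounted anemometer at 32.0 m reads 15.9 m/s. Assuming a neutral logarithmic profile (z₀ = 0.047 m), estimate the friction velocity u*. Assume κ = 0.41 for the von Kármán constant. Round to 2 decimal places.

Log law: V(z) = (u*/κ) · ln(z/z₀) ⇒ u* = κ · V / ln(z/z₀)
u* = 0.41 × 15.9 / ln(32.0/0.047) = 0.41 × 15.9 / 6.5233
   = 6.5190 / 6.5233 = 0.9993 m/s

u* ≈ 1.00 m/s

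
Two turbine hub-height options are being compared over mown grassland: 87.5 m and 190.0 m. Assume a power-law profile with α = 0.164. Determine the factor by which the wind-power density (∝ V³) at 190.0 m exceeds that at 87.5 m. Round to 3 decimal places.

1.464

Speed ratio: V_B/V_A = (z_B/z_A)^α = (190.0/87.5)^0.164 = (2.1714)^0.164 = 1.13560
Power-density ratio: P_B/P_A = (V_B/V_A)³ = (1.13560)³ = 1.46446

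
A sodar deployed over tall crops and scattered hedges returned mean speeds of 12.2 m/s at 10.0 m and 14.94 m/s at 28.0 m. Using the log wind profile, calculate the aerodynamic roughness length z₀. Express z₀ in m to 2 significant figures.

z₀ ≈ 0.10 m

Log law: V(z) ∝ ln(z/z₀). With r = V₁/V₂ = 12.2/14.94 = 0.81660,
r · ln(z₂/z₀) = ln(z₁/z₀) ⇒ ln z₀ = (ln z₁ − r·ln z₂)/(1 − r)
ln z₀ = (2.30259 − 0.81660×3.33220) / 0.18340 = -2.2819
z₀ = exp(-2.2819) = 0.1021 m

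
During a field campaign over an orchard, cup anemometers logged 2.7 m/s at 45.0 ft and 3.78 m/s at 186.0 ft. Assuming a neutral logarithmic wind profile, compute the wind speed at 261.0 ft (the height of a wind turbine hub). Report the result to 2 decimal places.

4.04 m/s

Log law: V ∝ ln(z/z₀). From the pair, with r = V₁/V₂ = 0.71429,
ln z₀ = (ln z₁ − r·ln z₂)/(1 − r) = (3.8067 − 0.71429×5.2257)/0.28571 = 0.2590 → z₀ = 1.296 ft
V₃ = V₁ · ln(z₃/z₀)/ln(z₁/z₀) = 2.7 × 5.3056/3.5477 = 4.0378 m/s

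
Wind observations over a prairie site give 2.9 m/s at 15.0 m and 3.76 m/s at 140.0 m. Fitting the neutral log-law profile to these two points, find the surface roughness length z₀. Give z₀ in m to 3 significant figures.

z₀ ≈ 0.00804 m

Log law: V(z) ∝ ln(z/z₀). With r = V₁/V₂ = 2.9/3.76 = 0.77128,
r · ln(z₂/z₀) = ln(z₁/z₀) ⇒ ln z₀ = (ln z₁ − r·ln z₂)/(1 − r)
ln z₀ = (2.70805 − 0.77128×4.94164) / 0.22872 = -4.8238
z₀ = exp(-4.8238) = 0.008036 m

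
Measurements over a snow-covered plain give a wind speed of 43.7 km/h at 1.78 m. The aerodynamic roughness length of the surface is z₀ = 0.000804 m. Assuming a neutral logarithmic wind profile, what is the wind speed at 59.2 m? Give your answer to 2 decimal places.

Log law: V(z) ∝ ln(z/z₀), so V₂/V₁ = ln(z₂/z₀) / ln(z₁/z₀).
ln(59.2/0.000804) = 11.2068, ln(1.78/0.000804) = 7.7025
V₂ = 43.7 × 11.2068/7.7025 = 43.7 × 1.4550 = 63.5816 km/h

63.58 km/h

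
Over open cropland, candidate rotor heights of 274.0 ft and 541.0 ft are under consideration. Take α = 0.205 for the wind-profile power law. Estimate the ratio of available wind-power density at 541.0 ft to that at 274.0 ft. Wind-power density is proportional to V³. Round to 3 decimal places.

Speed ratio: V_B/V_A = (z_B/z_A)^α = (541.0/274.0)^0.205 = (1.9745)^0.205 = 1.14965
Power-density ratio: P_B/P_A = (V_B/V_A)³ = (1.14965)³ = 1.51950

1.519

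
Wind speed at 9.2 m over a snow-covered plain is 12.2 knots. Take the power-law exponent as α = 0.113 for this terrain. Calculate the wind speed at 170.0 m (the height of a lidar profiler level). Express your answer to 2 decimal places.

16.96 knots

Power-law profile: V₂ = V₁ · (z₂/z₁)^α
V₂ = 12.2 × (170.0/9.2)^0.113 = 12.2 × (18.4783)^0.113
    = 12.2 × 1.3904 = 16.9626 knots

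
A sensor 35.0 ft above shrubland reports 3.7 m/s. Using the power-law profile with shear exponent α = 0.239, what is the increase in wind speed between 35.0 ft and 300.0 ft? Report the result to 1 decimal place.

2.5 m/s

Power law: V₂ = V₁ · (z₂/z₁)^α = 3.7 × (8.5714)^0.239 = 6.1830 m/s
ΔV = 6.1830 − 3.7 = 2.4830 m/s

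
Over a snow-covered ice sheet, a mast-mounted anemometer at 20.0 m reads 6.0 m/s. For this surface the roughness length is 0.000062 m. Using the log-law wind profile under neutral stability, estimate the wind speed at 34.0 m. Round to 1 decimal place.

Log law: V(z) ∝ ln(z/z₀), so V₂/V₁ = ln(z₂/z₀) / ln(z₁/z₀).
ln(34.0/0.000062) = 13.2147, ln(20.0/0.000062) = 12.6841
V₂ = 6.0 × 13.2147/12.6841 = 6.0 × 1.0418 = 6.2510 m/s

6.3 m/s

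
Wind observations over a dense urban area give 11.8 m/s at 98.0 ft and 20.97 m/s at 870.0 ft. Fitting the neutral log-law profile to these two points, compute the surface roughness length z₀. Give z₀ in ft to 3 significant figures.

Log law: V(z) ∝ ln(z/z₀). With r = V₁/V₂ = 11.8/20.97 = 0.56271,
r · ln(z₂/z₀) = ln(z₁/z₀) ⇒ ln z₀ = (ln z₁ − r·ln z₂)/(1 − r)
ln z₀ = (4.58497 − 0.56271×6.76849) / 0.43729 = 1.7752
z₀ = exp(1.7752) = 5.901 ft

z₀ ≈ 5.90 ft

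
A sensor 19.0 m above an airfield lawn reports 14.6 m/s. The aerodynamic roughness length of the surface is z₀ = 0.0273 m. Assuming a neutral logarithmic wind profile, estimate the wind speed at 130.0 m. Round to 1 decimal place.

Log law: V(z) ∝ ln(z/z₀), so V₂/V₁ = ln(z₂/z₀) / ln(z₁/z₀).
ln(130.0/0.0273) = 8.4684, ln(19.0/0.0273) = 6.5453
V₂ = 14.6 × 8.4684/6.5453 = 14.6 × 1.2938 = 18.8897 m/s

18.9 m/s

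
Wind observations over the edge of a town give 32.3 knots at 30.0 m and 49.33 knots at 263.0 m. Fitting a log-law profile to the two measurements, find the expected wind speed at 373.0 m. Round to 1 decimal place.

52.1 knots

Log law: V ∝ ln(z/z₀). From the pair, with r = V₁/V₂ = 0.65477,
ln z₀ = (ln z₁ − r·ln z₂)/(1 − r) = (3.4012 − 0.65477×5.5722)/0.34523 = -0.7164 → z₀ = 0.4885 m
V₃ = V₁ · ln(z₃/z₀)/ln(z₁/z₀) = 32.3 × 6.6379/4.1176 = 52.0710 knots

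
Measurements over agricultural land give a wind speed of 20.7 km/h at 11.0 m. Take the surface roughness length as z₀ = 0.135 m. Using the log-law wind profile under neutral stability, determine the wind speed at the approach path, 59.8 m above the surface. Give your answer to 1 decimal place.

28.7 km/h

Log law: V(z) ∝ ln(z/z₀), so V₂/V₁ = ln(z₂/z₀) / ln(z₁/z₀).
ln(59.8/0.135) = 6.0935, ln(11.0/0.135) = 4.4004
V₂ = 20.7 × 6.0935/4.4004 = 20.7 × 1.3848 = 28.6646 km/h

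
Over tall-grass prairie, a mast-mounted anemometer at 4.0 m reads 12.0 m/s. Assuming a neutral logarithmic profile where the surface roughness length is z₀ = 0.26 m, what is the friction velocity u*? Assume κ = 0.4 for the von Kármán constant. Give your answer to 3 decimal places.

u* ≈ 1.756 m/s

Log law: V(z) = (u*/κ) · ln(z/z₀) ⇒ u* = κ · V / ln(z/z₀)
u* = 0.4 × 12.0 / ln(4.0/0.26) = 0.4 × 12.0 / 2.7334
   = 4.8000 / 2.7334 = 1.7561 m/s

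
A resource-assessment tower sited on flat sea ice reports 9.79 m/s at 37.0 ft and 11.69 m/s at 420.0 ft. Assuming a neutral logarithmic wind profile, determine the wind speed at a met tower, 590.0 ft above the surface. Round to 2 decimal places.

Log law: V ∝ ln(z/z₀). From the pair, with r = V₁/V₂ = 0.83747,
ln z₀ = (ln z₁ − r·ln z₂)/(1 − r) = (3.6109 − 0.83747×6.0403)/0.16253 = -8.9066 → z₀ = 0.0001355 ft
V₃ = V₁ · ln(z₃/z₀)/ln(z₁/z₀) = 9.79 × 15.2867/12.5175 = 11.9558 m/s

11.96 m/s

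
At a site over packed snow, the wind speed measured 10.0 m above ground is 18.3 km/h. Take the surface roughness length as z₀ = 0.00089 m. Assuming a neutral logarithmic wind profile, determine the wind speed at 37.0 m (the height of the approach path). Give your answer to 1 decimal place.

20.9 km/h

Log law: V(z) ∝ ln(z/z₀), so V₂/V₁ = ln(z₂/z₀) / ln(z₁/z₀).
ln(37.0/0.00089) = 10.6352, ln(10.0/0.00089) = 9.3269
V₂ = 18.3 × 10.6352/9.3269 = 18.3 × 1.1403 = 20.8670 km/h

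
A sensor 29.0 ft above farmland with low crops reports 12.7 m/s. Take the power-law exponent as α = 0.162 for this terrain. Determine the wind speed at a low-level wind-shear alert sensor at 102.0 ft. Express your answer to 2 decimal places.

Power-law profile: V₂ = V₁ · (z₂/z₁)^α
V₂ = 12.7 × (102.0/29.0)^0.162 = 12.7 × (3.5172)^0.162
    = 12.7 × 1.2260 = 15.5700 m/s

15.57 m/s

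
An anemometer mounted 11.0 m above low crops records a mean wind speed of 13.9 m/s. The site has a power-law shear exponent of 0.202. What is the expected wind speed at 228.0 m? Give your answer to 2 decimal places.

Power-law profile: V₂ = V₁ · (z₂/z₁)^α
V₂ = 13.9 × (228.0/11.0)^0.202 = 13.9 × (20.7273)^0.202
    = 13.9 × 1.8448 = 25.6423 m/s

25.64 m/s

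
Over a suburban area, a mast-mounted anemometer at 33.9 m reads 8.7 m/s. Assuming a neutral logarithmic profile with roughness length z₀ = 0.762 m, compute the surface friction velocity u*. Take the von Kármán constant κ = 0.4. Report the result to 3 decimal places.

Log law: V(z) = (u*/κ) · ln(z/z₀) ⇒ u* = κ · V / ln(z/z₀)
u* = 0.4 × 8.7 / ln(33.9/0.762) = 0.4 × 8.7 / 3.7952
   = 3.4800 / 3.7952 = 0.9169 m/s

u* ≈ 0.917 m/s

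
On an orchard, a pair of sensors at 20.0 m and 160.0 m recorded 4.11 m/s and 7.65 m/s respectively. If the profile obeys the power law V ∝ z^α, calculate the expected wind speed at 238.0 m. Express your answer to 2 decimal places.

First find α: α = ln(V₂/V₁)/ln(z₂/z₁) = ln(7.65/4.11)/ln(160.0/20.0) = 0.62128/2.07944 = 0.2988
Extrapolate from 160.0 m to 238.0 m: V₃ = 7.65 × (238.0/160.0)^0.2988 = 7.65 × 1.1260 = 8.6136 m/s

8.61 m/s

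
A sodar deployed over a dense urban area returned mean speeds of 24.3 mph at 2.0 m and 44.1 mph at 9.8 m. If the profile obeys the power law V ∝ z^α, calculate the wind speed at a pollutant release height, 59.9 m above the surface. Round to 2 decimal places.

86.95 mph

First find α: α = ln(V₂/V₁)/ln(z₂/z₁) = ln(44.1/24.3)/ln(9.8/2.0) = 0.59598/1.58924 = 0.3750
Extrapolate from 9.8 m to 59.9 m: V₃ = 44.1 × (59.9/9.8)^0.3750 = 44.1 × 1.9717 = 86.9509 mph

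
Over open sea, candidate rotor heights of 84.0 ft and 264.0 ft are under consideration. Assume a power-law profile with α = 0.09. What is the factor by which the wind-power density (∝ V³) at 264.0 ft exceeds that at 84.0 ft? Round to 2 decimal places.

1.36

Speed ratio: V_B/V_A = (z_B/z_A)^α = (264.0/84.0)^0.09 = (3.1429)^0.09 = 1.10856
Power-density ratio: P_B/P_A = (V_B/V_A)³ = (1.10856)³ = 1.36232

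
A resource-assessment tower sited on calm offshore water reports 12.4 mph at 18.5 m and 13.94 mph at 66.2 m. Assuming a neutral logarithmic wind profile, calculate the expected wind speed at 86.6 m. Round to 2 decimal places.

14.26 mph

Log law: V ∝ ln(z/z₀). From the pair, with r = V₁/V₂ = 0.88953,
ln z₀ = (ln z₁ − r·ln z₂)/(1 − r) = (2.9178 − 0.88953×4.1927)/0.11047 = -7.3477 → z₀ = 0.0006440 m
V₃ = V₁ · ln(z₃/z₀)/ln(z₁/z₀) = 12.4 × 11.8090/10.2655 = 14.2645 mph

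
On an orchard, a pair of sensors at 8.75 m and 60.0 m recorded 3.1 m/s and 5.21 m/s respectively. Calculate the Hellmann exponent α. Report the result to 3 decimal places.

Power law: V₂/V₁ = (z₂/z₁)^α ⇒ α = ln(V₂/V₁) / ln(z₂/z₁)
α = ln(5.21/3.1) / ln(60.0/8.75) = ln(1.6806) / ln(6.8571)
  = 0.51918 / 1.92529 = 0.26966

α ≈ 0.270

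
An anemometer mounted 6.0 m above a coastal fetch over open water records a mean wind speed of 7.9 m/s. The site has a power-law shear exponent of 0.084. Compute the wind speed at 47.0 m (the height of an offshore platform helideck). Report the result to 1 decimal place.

Power-law profile: V₂ = V₁ · (z₂/z₁)^α
V₂ = 7.9 × (47.0/6.0)^0.084 = 7.9 × (7.8333)^0.084
    = 7.9 × 1.1888 = 9.3911 m/s

9.4 m/s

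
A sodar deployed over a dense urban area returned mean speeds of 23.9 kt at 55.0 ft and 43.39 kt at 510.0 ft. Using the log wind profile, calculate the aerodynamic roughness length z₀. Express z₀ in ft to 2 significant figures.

Log law: V(z) ∝ ln(z/z₀). With r = V₁/V₂ = 23.9/43.39 = 0.55082,
r · ln(z₂/z₀) = ln(z₁/z₀) ⇒ ln z₀ = (ln z₁ − r·ln z₂)/(1 − r)
ln z₀ = (4.00733 − 0.55082×6.23441) / 0.44918 = 1.2763
z₀ = exp(1.2763) = 3.583 ft

z₀ ≈ 3.6 ft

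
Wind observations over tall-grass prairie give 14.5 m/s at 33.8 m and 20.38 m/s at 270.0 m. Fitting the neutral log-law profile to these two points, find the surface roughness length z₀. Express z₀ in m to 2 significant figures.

Log law: V(z) ∝ ln(z/z₀). With r = V₁/V₂ = 14.5/20.38 = 0.71148,
r · ln(z₂/z₀) = ln(z₁/z₀) ⇒ ln z₀ = (ln z₁ − r·ln z₂)/(1 − r)
ln z₀ = (3.52046 − 0.71148×5.59842) / 0.28852 = -1.6038
z₀ = exp(-1.6038) = 0.2011 m

z₀ ≈ 0.20 m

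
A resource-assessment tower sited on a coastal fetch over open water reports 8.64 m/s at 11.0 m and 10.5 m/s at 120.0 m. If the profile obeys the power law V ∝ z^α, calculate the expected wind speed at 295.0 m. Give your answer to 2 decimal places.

First find α: α = ln(V₂/V₁)/ln(z₂/z₁) = ln(10.5/8.64)/ln(120.0/11.0) = 0.19497/2.38960 = 0.0816
Extrapolate from 120.0 m to 295.0 m: V₃ = 10.5 × (295.0/120.0)^0.0816 = 10.5 × 1.0762 = 11.2996 m/s

11.30 m/s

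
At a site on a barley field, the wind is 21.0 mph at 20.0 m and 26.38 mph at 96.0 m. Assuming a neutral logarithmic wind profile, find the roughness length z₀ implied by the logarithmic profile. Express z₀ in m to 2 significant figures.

z₀ ≈ 0.044 m

Log law: V(z) ∝ ln(z/z₀). With r = V₁/V₂ = 21.0/26.38 = 0.79606,
r · ln(z₂/z₀) = ln(z₁/z₀) ⇒ ln z₀ = (ln z₁ − r·ln z₂)/(1 − r)
ln z₀ = (2.99573 − 0.79606×4.56435) / 0.20394 = -3.1271
z₀ = exp(-3.1271) = 0.04384 m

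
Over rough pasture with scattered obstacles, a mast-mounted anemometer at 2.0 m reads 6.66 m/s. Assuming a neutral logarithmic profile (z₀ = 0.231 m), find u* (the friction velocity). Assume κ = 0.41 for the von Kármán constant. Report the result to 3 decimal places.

u* ≈ 1.265 m/s

Log law: V(z) = (u*/κ) · ln(z/z₀) ⇒ u* = κ · V / ln(z/z₀)
u* = 0.41 × 6.66 / ln(2.0/0.231) = 0.41 × 6.66 / 2.1585
   = 2.7306 / 2.1585 = 1.2651 m/s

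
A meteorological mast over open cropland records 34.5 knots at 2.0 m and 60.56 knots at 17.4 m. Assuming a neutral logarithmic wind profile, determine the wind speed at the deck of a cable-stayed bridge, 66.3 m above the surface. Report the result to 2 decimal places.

Log law: V ∝ ln(z/z₀). From the pair, with r = V₁/V₂ = 0.56968,
ln z₀ = (ln z₁ − r·ln z₂)/(1 − r) = (0.6931 − 0.56968×2.8565)/0.43032 = -2.1708 → z₀ = 0.1141 m
V₃ = V₁ · ln(z₃/z₀)/ln(z₁/z₀) = 34.5 × 6.3650/2.8640 = 76.6745 knots

76.67 knots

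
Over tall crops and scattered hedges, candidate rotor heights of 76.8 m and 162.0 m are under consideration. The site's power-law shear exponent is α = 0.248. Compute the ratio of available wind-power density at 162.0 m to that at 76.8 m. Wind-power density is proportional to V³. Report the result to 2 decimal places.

Speed ratio: V_B/V_A = (z_B/z_A)^α = (162.0/76.8)^0.248 = (2.1094)^0.248 = 1.20334
Power-density ratio: P_B/P_A = (V_B/V_A)³ = (1.20334)³ = 1.74249

1.74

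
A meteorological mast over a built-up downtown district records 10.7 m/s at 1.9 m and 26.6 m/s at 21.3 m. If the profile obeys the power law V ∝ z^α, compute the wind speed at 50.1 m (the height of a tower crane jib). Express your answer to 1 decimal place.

36.7 m/s

First find α: α = ln(V₂/V₁)/ln(z₂/z₁) = ln(26.6/10.7)/ln(21.3/1.9) = 0.91067/2.41685 = 0.3768
Extrapolate from 21.3 m to 50.1 m: V₃ = 26.6 × (50.1/21.3)^0.3768 = 26.6 × 1.3803 = 36.7153 m/s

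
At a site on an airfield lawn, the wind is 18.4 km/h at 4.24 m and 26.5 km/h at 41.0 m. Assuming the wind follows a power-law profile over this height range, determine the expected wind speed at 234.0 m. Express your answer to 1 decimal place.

35.1 km/h

First find α: α = ln(V₂/V₁)/ln(z₂/z₁) = ln(26.5/18.4)/ln(41.0/4.24) = 0.36479/2.26901 = 0.1608
Extrapolate from 41.0 m to 234.0 m: V₃ = 26.5 × (234.0/41.0)^0.1608 = 26.5 × 1.3232 = 35.0638 km/h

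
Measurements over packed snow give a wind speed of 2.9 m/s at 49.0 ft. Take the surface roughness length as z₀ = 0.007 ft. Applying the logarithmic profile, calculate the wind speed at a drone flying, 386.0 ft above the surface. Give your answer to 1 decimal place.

3.6 m/s

Log law: V(z) ∝ ln(z/z₀), so V₂/V₁ = ln(z₂/z₀) / ln(z₁/z₀).
ln(386.0/0.007) = 10.9177, ln(49.0/0.007) = 8.8537
V₂ = 2.9 × 10.9177/8.8537 = 2.9 × 1.2331 = 3.5761 m/s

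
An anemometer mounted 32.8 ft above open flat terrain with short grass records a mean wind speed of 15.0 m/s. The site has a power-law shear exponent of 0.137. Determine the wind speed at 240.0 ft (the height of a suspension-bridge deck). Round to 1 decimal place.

Power-law profile: V₂ = V₁ · (z₂/z₁)^α
V₂ = 15.0 × (240.0/32.8)^0.137 = 15.0 × (7.3171)^0.137
    = 15.0 × 1.3135 = 19.7018 m/s

19.7 m/s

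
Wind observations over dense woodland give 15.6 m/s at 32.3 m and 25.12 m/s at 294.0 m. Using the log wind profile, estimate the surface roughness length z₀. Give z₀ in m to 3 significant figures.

Log law: V(z) ∝ ln(z/z₀). With r = V₁/V₂ = 15.6/25.12 = 0.62102,
r · ln(z₂/z₀) = ln(z₁/z₀) ⇒ ln z₀ = (ln z₁ − r·ln z₂)/(1 − r)
ln z₀ = (3.47507 − 0.62102×5.68358) / 0.37898 = -0.1439
z₀ = exp(-0.1439) = 0.8660 m

z₀ ≈ 0.866 m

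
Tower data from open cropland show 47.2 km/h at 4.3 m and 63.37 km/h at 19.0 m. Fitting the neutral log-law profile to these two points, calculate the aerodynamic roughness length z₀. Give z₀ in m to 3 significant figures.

z₀ ≈ 0.0562 m

Log law: V(z) ∝ ln(z/z₀). With r = V₁/V₂ = 47.2/63.37 = 0.74483,
r · ln(z₂/z₀) = ln(z₁/z₀) ⇒ ln z₀ = (ln z₁ − r·ln z₂)/(1 − r)
ln z₀ = (1.45862 − 0.74483×2.94444) / 0.25517 = -2.8785
z₀ = exp(-2.8785) = 0.05622 m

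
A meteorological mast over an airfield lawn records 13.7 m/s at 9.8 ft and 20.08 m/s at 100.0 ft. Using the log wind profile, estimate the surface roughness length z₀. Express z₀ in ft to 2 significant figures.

z₀ ≈ 0.067 ft

Log law: V(z) ∝ ln(z/z₀). With r = V₁/V₂ = 13.7/20.08 = 0.68227,
r · ln(z₂/z₀) = ln(z₁/z₀) ⇒ ln z₀ = (ln z₁ − r·ln z₂)/(1 − r)
ln z₀ = (2.28238 − 0.68227×4.60517) / 0.31773 = -2.7054
z₀ = exp(-2.7054) = 0.06684 ft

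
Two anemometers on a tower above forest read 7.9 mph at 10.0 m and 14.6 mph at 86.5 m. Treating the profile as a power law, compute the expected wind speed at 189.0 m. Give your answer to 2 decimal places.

First find α: α = ln(V₂/V₁)/ln(z₂/z₁) = ln(14.6/7.9)/ln(86.5/10.0) = 0.61416/2.15756 = 0.2847
Extrapolate from 86.5 m to 189.0 m: V₃ = 14.6 × (189.0/86.5)^0.2847 = 14.6 × 1.2492 = 18.2380 mph

18.24 mph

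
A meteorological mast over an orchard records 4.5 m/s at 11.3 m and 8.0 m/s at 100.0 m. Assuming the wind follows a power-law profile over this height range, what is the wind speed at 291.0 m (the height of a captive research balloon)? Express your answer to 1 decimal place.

First find α: α = ln(V₂/V₁)/ln(z₂/z₁) = ln(8.0/4.5)/ln(100.0/11.3) = 0.57536/2.18037 = 0.2639
Extrapolate from 100.0 m to 291.0 m: V₃ = 8.0 × (291.0/100.0)^0.2639 = 8.0 × 1.3256 = 10.6048 m/s

10.6 m/s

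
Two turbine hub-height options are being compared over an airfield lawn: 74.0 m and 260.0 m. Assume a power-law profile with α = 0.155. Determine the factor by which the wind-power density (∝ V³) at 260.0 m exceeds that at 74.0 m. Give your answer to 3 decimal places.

Speed ratio: V_B/V_A = (z_B/z_A)^α = (260.0/74.0)^0.155 = (3.5135)^0.155 = 1.21504
Power-density ratio: P_B/P_A = (V_B/V_A)³ = (1.21504)³ = 1.79378

1.794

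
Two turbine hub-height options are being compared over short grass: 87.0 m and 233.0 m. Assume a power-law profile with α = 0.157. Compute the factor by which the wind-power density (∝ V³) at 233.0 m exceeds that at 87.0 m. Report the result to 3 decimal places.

1.590

Speed ratio: V_B/V_A = (z_B/z_A)^α = (233.0/87.0)^0.157 = (2.6782)^0.157 = 1.16727
Power-density ratio: P_B/P_A = (V_B/V_A)³ = (1.16727)³ = 1.59042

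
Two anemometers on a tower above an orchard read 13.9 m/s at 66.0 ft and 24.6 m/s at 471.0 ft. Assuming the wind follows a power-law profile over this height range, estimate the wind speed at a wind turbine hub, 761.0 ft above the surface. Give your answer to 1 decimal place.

First find α: α = ln(V₂/V₁)/ln(z₂/z₁) = ln(24.6/13.9)/ln(471.0/66.0) = 0.57086/1.96520 = 0.2905
Extrapolate from 471.0 ft to 761.0 ft: V₃ = 24.6 × (761.0/471.0)^0.2905 = 24.6 × 1.1495 = 28.2788 m/s

28.3 m/s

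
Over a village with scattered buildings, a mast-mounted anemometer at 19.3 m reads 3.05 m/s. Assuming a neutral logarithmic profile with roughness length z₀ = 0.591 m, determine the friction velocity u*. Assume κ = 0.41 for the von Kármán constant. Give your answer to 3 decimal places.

Log law: V(z) = (u*/κ) · ln(z/z₀) ⇒ u* = κ · V / ln(z/z₀)
u* = 0.41 × 3.05 / ln(19.3/0.591) = 0.41 × 3.05 / 3.4860
   = 1.2505 / 3.4860 = 0.3587 m/s

u* ≈ 0.359 m/s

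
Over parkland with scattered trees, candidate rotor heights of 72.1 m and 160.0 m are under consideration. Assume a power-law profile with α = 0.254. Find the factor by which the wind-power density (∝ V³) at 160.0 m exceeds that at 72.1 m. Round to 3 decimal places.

1.836

Speed ratio: V_B/V_A = (z_B/z_A)^α = (160.0/72.1)^0.254 = (2.2191)^0.254 = 1.22442
Power-density ratio: P_B/P_A = (V_B/V_A)³ = (1.22442)³ = 1.83566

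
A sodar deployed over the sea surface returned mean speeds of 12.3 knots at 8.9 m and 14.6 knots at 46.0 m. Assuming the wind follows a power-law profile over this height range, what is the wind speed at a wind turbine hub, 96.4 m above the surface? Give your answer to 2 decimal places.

15.77 knots

First find α: α = ln(V₂/V₁)/ln(z₂/z₁) = ln(14.6/12.3)/ln(46.0/8.9) = 0.17142/1.64259 = 0.1044
Extrapolate from 46.0 m to 96.4 m: V₃ = 14.6 × (96.4/46.0)^0.1044 = 14.6 × 1.0803 = 15.7720 knots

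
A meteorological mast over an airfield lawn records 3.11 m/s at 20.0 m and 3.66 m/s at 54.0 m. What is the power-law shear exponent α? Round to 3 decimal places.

Power law: V₂/V₁ = (z₂/z₁)^α ⇒ α = ln(V₂/V₁) / ln(z₂/z₁)
α = ln(3.66/3.11) / ln(54.0/20.0) = ln(1.1768) / ln(2.7000)
  = 0.16284 / 0.99325 = 0.16395

α ≈ 0.164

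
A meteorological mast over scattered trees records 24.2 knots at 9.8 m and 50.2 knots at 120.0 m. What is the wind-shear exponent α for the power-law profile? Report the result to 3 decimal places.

α ≈ 0.291

Power law: V₂/V₁ = (z₂/z₁)^α ⇒ α = ln(V₂/V₁) / ln(z₂/z₁)
α = ln(50.2/24.2) / ln(120.0/9.8) = ln(2.0744) / ln(12.2449)
  = 0.72966 / 2.50511 = 0.29127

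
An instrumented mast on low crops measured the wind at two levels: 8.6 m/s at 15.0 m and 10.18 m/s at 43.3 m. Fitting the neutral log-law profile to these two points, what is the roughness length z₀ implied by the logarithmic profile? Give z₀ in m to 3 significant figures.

Log law: V(z) ∝ ln(z/z₀). With r = V₁/V₂ = 8.6/10.18 = 0.84479,
r · ln(z₂/z₀) = ln(z₁/z₀) ⇒ ln z₀ = (ln z₁ − r·ln z₂)/(1 − r)
ln z₀ = (2.70805 − 0.84479×3.76815) / 0.15521 = -3.0621
z₀ = exp(-3.0621) = 0.04679 m

z₀ ≈ 0.0468 m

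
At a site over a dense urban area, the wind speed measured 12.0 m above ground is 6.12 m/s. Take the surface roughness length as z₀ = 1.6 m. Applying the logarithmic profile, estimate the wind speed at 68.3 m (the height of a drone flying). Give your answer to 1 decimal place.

11.4 m/s

Log law: V(z) ∝ ln(z/z₀), so V₂/V₁ = ln(z₂/z₀) / ln(z₁/z₀).
ln(68.3/1.6) = 3.7539, ln(12.0/1.6) = 2.0149
V₂ = 6.12 × 3.7539/2.0149 = 6.12 × 1.8631 = 11.4020 m/s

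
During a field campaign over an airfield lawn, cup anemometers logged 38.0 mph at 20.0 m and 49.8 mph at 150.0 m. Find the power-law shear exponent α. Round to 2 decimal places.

Power law: V₂/V₁ = (z₂/z₁)^α ⇒ α = ln(V₂/V₁) / ln(z₂/z₁)
α = ln(49.8/38.0) / ln(150.0/20.0) = ln(1.3105) / ln(7.5000)
  = 0.27043 / 2.01490 = 0.13421

α ≈ 0.13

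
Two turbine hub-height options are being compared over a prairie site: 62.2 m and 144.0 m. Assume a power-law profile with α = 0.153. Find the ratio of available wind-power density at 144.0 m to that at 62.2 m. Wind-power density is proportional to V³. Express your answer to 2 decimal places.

1.47

Speed ratio: V_B/V_A = (z_B/z_A)^α = (144.0/62.2)^0.153 = (2.3151)^0.153 = 1.13705
Power-density ratio: P_B/P_A = (V_B/V_A)³ = (1.13705)³ = 1.47007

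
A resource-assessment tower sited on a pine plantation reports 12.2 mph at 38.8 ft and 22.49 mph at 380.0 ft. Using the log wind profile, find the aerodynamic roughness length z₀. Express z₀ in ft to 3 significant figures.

Log law: V(z) ∝ ln(z/z₀). With r = V₁/V₂ = 12.2/22.49 = 0.54246,
r · ln(z₂/z₀) = ln(z₁/z₀) ⇒ ln z₀ = (ln z₁ − r·ln z₂)/(1 − r)
ln z₀ = (3.65842 − 0.54246×5.94017) / 0.45754 = 0.9531
z₀ = exp(0.9531) = 2.594 ft

z₀ ≈ 2.59 ft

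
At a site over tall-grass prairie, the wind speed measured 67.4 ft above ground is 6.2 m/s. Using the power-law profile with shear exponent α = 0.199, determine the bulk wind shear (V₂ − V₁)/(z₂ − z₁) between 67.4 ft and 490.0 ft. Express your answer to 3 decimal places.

Power law: V₂ = V₁ · (z₂/z₁)^α = 6.2 × (7.2700)^0.199 = 9.2010 m/s
ΔV/Δz = (9.2010 − 6.2)/(490.0 − 67.4) = 3.0010/422.6000 = 0.00710 m/s/ft

0.007 m/s/ft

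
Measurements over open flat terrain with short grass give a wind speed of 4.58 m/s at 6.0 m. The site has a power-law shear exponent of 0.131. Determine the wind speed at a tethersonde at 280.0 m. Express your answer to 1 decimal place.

7.6 m/s

Power-law profile: V₂ = V₁ · (z₂/z₁)^α
V₂ = 4.58 × (280.0/6.0)^0.131 = 4.58 × (46.6667)^0.131
    = 4.58 × 1.6544 = 7.5771 m/s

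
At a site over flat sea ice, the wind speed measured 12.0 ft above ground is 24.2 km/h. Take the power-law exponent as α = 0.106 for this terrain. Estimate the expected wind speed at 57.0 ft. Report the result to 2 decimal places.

28.55 km/h

Power-law profile: V₂ = V₁ · (z₂/z₁)^α
V₂ = 24.2 × (57.0/12.0)^0.106 = 24.2 × (4.7500)^0.106
    = 24.2 × 1.1796 = 28.5460 km/h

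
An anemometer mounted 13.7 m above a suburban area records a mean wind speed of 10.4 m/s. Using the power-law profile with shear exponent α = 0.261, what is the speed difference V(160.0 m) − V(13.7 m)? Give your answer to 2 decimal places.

9.35 m/s

Power law: V₂ = V₁ · (z₂/z₁)^α = 10.4 × (11.6788)^0.261 = 19.7526 m/s
ΔV = 19.7526 − 10.4 = 9.3526 m/s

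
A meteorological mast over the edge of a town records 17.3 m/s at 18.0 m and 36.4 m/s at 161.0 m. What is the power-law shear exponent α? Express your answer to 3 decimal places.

Power law: V₂/V₁ = (z₂/z₁)^α ⇒ α = ln(V₂/V₁) / ln(z₂/z₁)
α = ln(36.4/17.3) / ln(161.0/18.0) = ln(2.1040) / ln(8.9444)
  = 0.74386 / 2.19103 = 0.33950

α ≈ 0.340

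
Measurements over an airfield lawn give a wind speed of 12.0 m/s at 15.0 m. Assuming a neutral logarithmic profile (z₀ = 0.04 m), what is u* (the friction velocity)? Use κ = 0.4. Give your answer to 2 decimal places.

u* ≈ 0.81 m/s

Log law: V(z) = (u*/κ) · ln(z/z₀) ⇒ u* = κ · V / ln(z/z₀)
u* = 0.4 × 12.0 / ln(15.0/0.04) = 0.4 × 12.0 / 5.9269
   = 4.8000 / 5.9269 = 0.8099 m/s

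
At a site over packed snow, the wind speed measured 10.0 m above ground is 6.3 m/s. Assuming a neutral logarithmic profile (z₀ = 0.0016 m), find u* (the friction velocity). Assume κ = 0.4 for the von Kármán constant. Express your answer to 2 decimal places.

Log law: V(z) = (u*/κ) · ln(z/z₀) ⇒ u* = κ · V / ln(z/z₀)
u* = 0.4 × 6.3 / ln(10.0/0.0016) = 0.4 × 6.3 / 8.7403
   = 2.5200 / 8.7403 = 0.2883 m/s

u* ≈ 0.29 m/s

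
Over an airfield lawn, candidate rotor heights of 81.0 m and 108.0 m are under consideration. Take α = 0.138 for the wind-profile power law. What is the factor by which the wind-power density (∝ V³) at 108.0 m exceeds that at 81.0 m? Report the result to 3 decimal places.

Speed ratio: V_B/V_A = (z_B/z_A)^α = (108.0/81.0)^0.138 = (1.3333)^0.138 = 1.04050
Power-density ratio: P_B/P_A = (V_B/V_A)³ = (1.04050)³ = 1.12648

1.126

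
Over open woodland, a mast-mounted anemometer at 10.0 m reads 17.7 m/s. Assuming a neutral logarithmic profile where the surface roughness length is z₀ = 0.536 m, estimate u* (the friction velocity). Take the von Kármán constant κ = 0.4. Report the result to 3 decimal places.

Log law: V(z) = (u*/κ) · ln(z/z₀) ⇒ u* = κ · V / ln(z/z₀)
u* = 0.4 × 17.7 / ln(10.0/0.536) = 0.4 × 17.7 / 2.9262
   = 7.0800 / 2.9262 = 2.4195 m/s

u* ≈ 2.420 m/s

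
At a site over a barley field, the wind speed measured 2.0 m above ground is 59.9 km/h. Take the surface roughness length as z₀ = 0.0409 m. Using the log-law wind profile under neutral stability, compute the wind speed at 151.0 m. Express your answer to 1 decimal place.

126.5 km/h

Log law: V(z) ∝ ln(z/z₀), so V₂/V₁ = ln(z₂/z₀) / ln(z₁/z₀).
ln(151.0/0.0409) = 8.2139, ln(2.0/0.0409) = 3.8898
V₂ = 59.9 × 8.2139/3.8898 = 59.9 × 2.1117 = 126.4889 km/h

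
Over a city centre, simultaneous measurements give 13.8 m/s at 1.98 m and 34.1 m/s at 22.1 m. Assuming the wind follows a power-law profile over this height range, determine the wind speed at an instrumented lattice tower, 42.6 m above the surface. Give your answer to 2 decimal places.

43.61 m/s

First find α: α = ln(V₂/V₁)/ln(z₂/z₁) = ln(34.1/13.8)/ln(22.1/1.98) = 0.90463/2.41248 = 0.3750
Extrapolate from 22.1 m to 42.6 m: V₃ = 34.1 × (42.6/22.1)^0.3750 = 34.1 × 1.2790 = 43.6144 m/s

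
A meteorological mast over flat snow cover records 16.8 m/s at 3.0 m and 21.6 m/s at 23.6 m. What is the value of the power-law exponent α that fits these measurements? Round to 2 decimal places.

Power law: V₂/V₁ = (z₂/z₁)^α ⇒ α = ln(V₂/V₁) / ln(z₂/z₁)
α = ln(21.6/16.8) / ln(23.6/3.0) = ln(1.2857) / ln(7.8667)
  = 0.25131 / 2.06263 = 0.12184

α ≈ 0.12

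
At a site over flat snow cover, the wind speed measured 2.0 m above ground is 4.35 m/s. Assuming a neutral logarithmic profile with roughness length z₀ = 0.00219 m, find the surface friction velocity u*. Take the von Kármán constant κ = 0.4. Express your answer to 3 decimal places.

u* ≈ 0.255 m/s

Log law: V(z) = (u*/κ) · ln(z/z₀) ⇒ u* = κ · V / ln(z/z₀)
u* = 0.4 × 4.35 / ln(2.0/0.00219) = 0.4 × 4.35 / 6.8170
   = 1.7400 / 6.8170 = 0.2552 m/s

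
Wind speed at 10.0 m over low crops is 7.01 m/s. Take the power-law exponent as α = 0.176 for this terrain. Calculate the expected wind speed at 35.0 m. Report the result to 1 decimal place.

8.7 m/s

Power-law profile: V₂ = V₁ · (z₂/z₁)^α
V₂ = 7.01 × (35.0/10.0)^0.176 = 7.01 × (3.5000)^0.176
    = 7.01 × 1.2467 = 8.7392 m/s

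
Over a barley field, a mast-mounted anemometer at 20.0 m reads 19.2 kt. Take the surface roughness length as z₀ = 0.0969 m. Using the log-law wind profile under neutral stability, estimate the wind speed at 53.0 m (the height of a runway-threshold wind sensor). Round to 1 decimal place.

22.7 kt

Log law: V(z) ∝ ln(z/z₀), so V₂/V₁ = ln(z₂/z₀) / ln(z₁/z₀).
ln(53.0/0.0969) = 6.3044, ln(20.0/0.0969) = 5.3298
V₂ = 19.2 × 6.3044/5.3298 = 19.2 × 1.1829 = 22.7107 kt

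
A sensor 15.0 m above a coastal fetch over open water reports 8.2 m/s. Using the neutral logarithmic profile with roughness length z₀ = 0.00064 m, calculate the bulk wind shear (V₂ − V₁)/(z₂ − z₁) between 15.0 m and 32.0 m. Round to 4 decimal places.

0.0363 m/s/m

Log law: V₂ = V₁ · ln(z₂/z₀)/ln(z₁/z₀) = 8.2 × 10.8198/10.0621 = 8.8175 m/s
ΔV/Δz = (8.8175 − 8.2)/(32.0 − 15.0) = 0.6175/17.0000 = 0.03632 m/s/m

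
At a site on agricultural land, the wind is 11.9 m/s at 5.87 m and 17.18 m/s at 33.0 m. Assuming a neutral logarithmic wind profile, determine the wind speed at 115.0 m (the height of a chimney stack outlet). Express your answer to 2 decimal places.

21.00 m/s

Log law: V ∝ ln(z/z₀). From the pair, with r = V₁/V₂ = 0.69267,
ln z₀ = (ln z₁ − r·ln z₂)/(1 − r) = (1.7699 − 0.69267×3.4965)/0.30733 = -2.1217 → z₀ = 0.1198 m
V₃ = V₁ · ln(z₃/z₀)/ln(z₁/z₀) = 11.9 × 6.8666/3.8915 = 20.9976 m/s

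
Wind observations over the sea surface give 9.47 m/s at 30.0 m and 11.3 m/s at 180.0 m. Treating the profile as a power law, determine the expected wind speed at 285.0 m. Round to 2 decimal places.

11.82 m/s

First find α: α = ln(V₂/V₁)/ln(z₂/z₁) = ln(11.3/9.47)/ln(180.0/30.0) = 0.17667/1.79176 = 0.0986
Extrapolate from 180.0 m to 285.0 m: V₃ = 11.3 × (285.0/180.0)^0.0986 = 11.3 × 1.0464 = 11.8238 m/s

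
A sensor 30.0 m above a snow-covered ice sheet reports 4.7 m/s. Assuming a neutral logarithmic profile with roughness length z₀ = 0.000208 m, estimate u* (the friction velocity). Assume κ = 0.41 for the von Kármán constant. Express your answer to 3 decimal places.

u* ≈ 0.162 m/s

Log law: V(z) = (u*/κ) · ln(z/z₀) ⇒ u* = κ · V / ln(z/z₀)
u* = 0.41 × 4.7 / ln(30.0/0.000208) = 0.41 × 4.7 / 11.8792
   = 1.9270 / 11.8792 = 0.1622 m/s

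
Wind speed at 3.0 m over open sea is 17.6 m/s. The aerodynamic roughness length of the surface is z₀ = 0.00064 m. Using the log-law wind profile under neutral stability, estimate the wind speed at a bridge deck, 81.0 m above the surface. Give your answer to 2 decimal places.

Log law: V(z) ∝ ln(z/z₀), so V₂/V₁ = ln(z₂/z₀) / ln(z₁/z₀).
ln(81.0/0.00064) = 11.7485, ln(3.0/0.00064) = 8.4527
V₂ = 17.6 × 11.7485/8.4527 = 17.6 × 1.3899 = 24.4625 m/s

24.46 m/s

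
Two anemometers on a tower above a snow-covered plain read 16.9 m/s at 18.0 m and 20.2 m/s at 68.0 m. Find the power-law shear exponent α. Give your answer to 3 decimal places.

α ≈ 0.134

Power law: V₂/V₁ = (z₂/z₁)^α ⇒ α = ln(V₂/V₁) / ln(z₂/z₁)
α = ln(20.2/16.9) / ln(68.0/18.0) = ln(1.1953) / ln(3.7778)
  = 0.17837 / 1.32914 = 0.13420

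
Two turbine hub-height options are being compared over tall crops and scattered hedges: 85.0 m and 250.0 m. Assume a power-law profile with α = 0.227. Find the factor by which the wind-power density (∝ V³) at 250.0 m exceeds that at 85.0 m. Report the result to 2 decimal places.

2.08

Speed ratio: V_B/V_A = (z_B/z_A)^α = (250.0/85.0)^0.227 = (2.9412)^0.227 = 1.27748
Power-density ratio: P_B/P_A = (V_B/V_A)³ = (1.27748)³ = 2.08479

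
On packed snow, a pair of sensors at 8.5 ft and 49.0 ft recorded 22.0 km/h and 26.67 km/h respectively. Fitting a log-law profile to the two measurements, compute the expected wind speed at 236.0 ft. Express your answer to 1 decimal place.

Log law: V ∝ ln(z/z₀). From the pair, with r = V₁/V₂ = 0.82490,
ln z₀ = (ln z₁ − r·ln z₂)/(1 − r) = (2.1401 − 0.82490×3.8918)/0.17510 = -6.1123 → z₀ = 0.002215 ft
V₃ = V₁ · ln(z₃/z₀)/ln(z₁/z₀) = 22.0 × 11.5761/8.2524 = 30.8608 km/h

30.9 km/h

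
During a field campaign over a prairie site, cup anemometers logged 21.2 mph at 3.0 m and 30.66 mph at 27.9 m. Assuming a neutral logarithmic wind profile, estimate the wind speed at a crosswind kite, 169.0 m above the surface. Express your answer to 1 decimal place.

Log law: V ∝ ln(z/z₀). From the pair, with r = V₁/V₂ = 0.69145,
ln z₀ = (ln z₁ − r·ln z₂)/(1 − r) = (1.0986 − 0.69145×3.3286)/0.30855 = -3.8989 → z₀ = 0.02026 m
V₃ = V₁ · ln(z₃/z₀)/ln(z₁/z₀) = 21.2 × 9.0288/4.9975 = 38.3012 mph

38.3 mph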